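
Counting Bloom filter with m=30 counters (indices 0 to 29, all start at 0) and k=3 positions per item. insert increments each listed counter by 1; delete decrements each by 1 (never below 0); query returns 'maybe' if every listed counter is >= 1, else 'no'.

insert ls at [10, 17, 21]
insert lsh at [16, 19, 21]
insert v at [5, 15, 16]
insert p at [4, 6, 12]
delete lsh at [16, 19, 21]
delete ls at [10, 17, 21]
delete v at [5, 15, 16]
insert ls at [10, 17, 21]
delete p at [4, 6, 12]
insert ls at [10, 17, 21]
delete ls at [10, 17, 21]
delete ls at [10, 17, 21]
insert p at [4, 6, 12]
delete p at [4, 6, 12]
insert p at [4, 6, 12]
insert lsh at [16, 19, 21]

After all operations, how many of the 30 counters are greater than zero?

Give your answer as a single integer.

Step 1: insert ls at [10, 17, 21] -> counters=[0,0,0,0,0,0,0,0,0,0,1,0,0,0,0,0,0,1,0,0,0,1,0,0,0,0,0,0,0,0]
Step 2: insert lsh at [16, 19, 21] -> counters=[0,0,0,0,0,0,0,0,0,0,1,0,0,0,0,0,1,1,0,1,0,2,0,0,0,0,0,0,0,0]
Step 3: insert v at [5, 15, 16] -> counters=[0,0,0,0,0,1,0,0,0,0,1,0,0,0,0,1,2,1,0,1,0,2,0,0,0,0,0,0,0,0]
Step 4: insert p at [4, 6, 12] -> counters=[0,0,0,0,1,1,1,0,0,0,1,0,1,0,0,1,2,1,0,1,0,2,0,0,0,0,0,0,0,0]
Step 5: delete lsh at [16, 19, 21] -> counters=[0,0,0,0,1,1,1,0,0,0,1,0,1,0,0,1,1,1,0,0,0,1,0,0,0,0,0,0,0,0]
Step 6: delete ls at [10, 17, 21] -> counters=[0,0,0,0,1,1,1,0,0,0,0,0,1,0,0,1,1,0,0,0,0,0,0,0,0,0,0,0,0,0]
Step 7: delete v at [5, 15, 16] -> counters=[0,0,0,0,1,0,1,0,0,0,0,0,1,0,0,0,0,0,0,0,0,0,0,0,0,0,0,0,0,0]
Step 8: insert ls at [10, 17, 21] -> counters=[0,0,0,0,1,0,1,0,0,0,1,0,1,0,0,0,0,1,0,0,0,1,0,0,0,0,0,0,0,0]
Step 9: delete p at [4, 6, 12] -> counters=[0,0,0,0,0,0,0,0,0,0,1,0,0,0,0,0,0,1,0,0,0,1,0,0,0,0,0,0,0,0]
Step 10: insert ls at [10, 17, 21] -> counters=[0,0,0,0,0,0,0,0,0,0,2,0,0,0,0,0,0,2,0,0,0,2,0,0,0,0,0,0,0,0]
Step 11: delete ls at [10, 17, 21] -> counters=[0,0,0,0,0,0,0,0,0,0,1,0,0,0,0,0,0,1,0,0,0,1,0,0,0,0,0,0,0,0]
Step 12: delete ls at [10, 17, 21] -> counters=[0,0,0,0,0,0,0,0,0,0,0,0,0,0,0,0,0,0,0,0,0,0,0,0,0,0,0,0,0,0]
Step 13: insert p at [4, 6, 12] -> counters=[0,0,0,0,1,0,1,0,0,0,0,0,1,0,0,0,0,0,0,0,0,0,0,0,0,0,0,0,0,0]
Step 14: delete p at [4, 6, 12] -> counters=[0,0,0,0,0,0,0,0,0,0,0,0,0,0,0,0,0,0,0,0,0,0,0,0,0,0,0,0,0,0]
Step 15: insert p at [4, 6, 12] -> counters=[0,0,0,0,1,0,1,0,0,0,0,0,1,0,0,0,0,0,0,0,0,0,0,0,0,0,0,0,0,0]
Step 16: insert lsh at [16, 19, 21] -> counters=[0,0,0,0,1,0,1,0,0,0,0,0,1,0,0,0,1,0,0,1,0,1,0,0,0,0,0,0,0,0]
Final counters=[0,0,0,0,1,0,1,0,0,0,0,0,1,0,0,0,1,0,0,1,0,1,0,0,0,0,0,0,0,0] -> 6 nonzero

Answer: 6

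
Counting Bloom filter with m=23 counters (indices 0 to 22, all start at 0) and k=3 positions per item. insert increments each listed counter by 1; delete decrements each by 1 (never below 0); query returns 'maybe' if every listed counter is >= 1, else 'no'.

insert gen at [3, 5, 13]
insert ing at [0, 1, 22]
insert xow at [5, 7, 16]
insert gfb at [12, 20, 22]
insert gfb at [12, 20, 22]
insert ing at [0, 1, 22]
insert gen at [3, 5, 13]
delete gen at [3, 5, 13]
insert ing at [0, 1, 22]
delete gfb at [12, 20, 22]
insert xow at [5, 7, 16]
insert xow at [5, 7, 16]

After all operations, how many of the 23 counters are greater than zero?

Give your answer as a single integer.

Answer: 10

Derivation:
Step 1: insert gen at [3, 5, 13] -> counters=[0,0,0,1,0,1,0,0,0,0,0,0,0,1,0,0,0,0,0,0,0,0,0]
Step 2: insert ing at [0, 1, 22] -> counters=[1,1,0,1,0,1,0,0,0,0,0,0,0,1,0,0,0,0,0,0,0,0,1]
Step 3: insert xow at [5, 7, 16] -> counters=[1,1,0,1,0,2,0,1,0,0,0,0,0,1,0,0,1,0,0,0,0,0,1]
Step 4: insert gfb at [12, 20, 22] -> counters=[1,1,0,1,0,2,0,1,0,0,0,0,1,1,0,0,1,0,0,0,1,0,2]
Step 5: insert gfb at [12, 20, 22] -> counters=[1,1,0,1,0,2,0,1,0,0,0,0,2,1,0,0,1,0,0,0,2,0,3]
Step 6: insert ing at [0, 1, 22] -> counters=[2,2,0,1,0,2,0,1,0,0,0,0,2,1,0,0,1,0,0,0,2,0,4]
Step 7: insert gen at [3, 5, 13] -> counters=[2,2,0,2,0,3,0,1,0,0,0,0,2,2,0,0,1,0,0,0,2,0,4]
Step 8: delete gen at [3, 5, 13] -> counters=[2,2,0,1,0,2,0,1,0,0,0,0,2,1,0,0,1,0,0,0,2,0,4]
Step 9: insert ing at [0, 1, 22] -> counters=[3,3,0,1,0,2,0,1,0,0,0,0,2,1,0,0,1,0,0,0,2,0,5]
Step 10: delete gfb at [12, 20, 22] -> counters=[3,3,0,1,0,2,0,1,0,0,0,0,1,1,0,0,1,0,0,0,1,0,4]
Step 11: insert xow at [5, 7, 16] -> counters=[3,3,0,1,0,3,0,2,0,0,0,0,1,1,0,0,2,0,0,0,1,0,4]
Step 12: insert xow at [5, 7, 16] -> counters=[3,3,0,1,0,4,0,3,0,0,0,0,1,1,0,0,3,0,0,0,1,0,4]
Final counters=[3,3,0,1,0,4,0,3,0,0,0,0,1,1,0,0,3,0,0,0,1,0,4] -> 10 nonzero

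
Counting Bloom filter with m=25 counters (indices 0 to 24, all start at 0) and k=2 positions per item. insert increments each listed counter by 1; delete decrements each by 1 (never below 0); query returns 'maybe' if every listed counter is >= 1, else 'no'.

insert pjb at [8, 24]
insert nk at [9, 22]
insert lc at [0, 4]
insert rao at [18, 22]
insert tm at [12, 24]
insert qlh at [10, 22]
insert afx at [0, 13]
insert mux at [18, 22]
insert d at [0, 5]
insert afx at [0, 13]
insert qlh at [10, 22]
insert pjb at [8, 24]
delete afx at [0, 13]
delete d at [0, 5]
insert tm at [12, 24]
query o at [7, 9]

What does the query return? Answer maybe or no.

Answer: no

Derivation:
Step 1: insert pjb at [8, 24] -> counters=[0,0,0,0,0,0,0,0,1,0,0,0,0,0,0,0,0,0,0,0,0,0,0,0,1]
Step 2: insert nk at [9, 22] -> counters=[0,0,0,0,0,0,0,0,1,1,0,0,0,0,0,0,0,0,0,0,0,0,1,0,1]
Step 3: insert lc at [0, 4] -> counters=[1,0,0,0,1,0,0,0,1,1,0,0,0,0,0,0,0,0,0,0,0,0,1,0,1]
Step 4: insert rao at [18, 22] -> counters=[1,0,0,0,1,0,0,0,1,1,0,0,0,0,0,0,0,0,1,0,0,0,2,0,1]
Step 5: insert tm at [12, 24] -> counters=[1,0,0,0,1,0,0,0,1,1,0,0,1,0,0,0,0,0,1,0,0,0,2,0,2]
Step 6: insert qlh at [10, 22] -> counters=[1,0,0,0,1,0,0,0,1,1,1,0,1,0,0,0,0,0,1,0,0,0,3,0,2]
Step 7: insert afx at [0, 13] -> counters=[2,0,0,0,1,0,0,0,1,1,1,0,1,1,0,0,0,0,1,0,0,0,3,0,2]
Step 8: insert mux at [18, 22] -> counters=[2,0,0,0,1,0,0,0,1,1,1,0,1,1,0,0,0,0,2,0,0,0,4,0,2]
Step 9: insert d at [0, 5] -> counters=[3,0,0,0,1,1,0,0,1,1,1,0,1,1,0,0,0,0,2,0,0,0,4,0,2]
Step 10: insert afx at [0, 13] -> counters=[4,0,0,0,1,1,0,0,1,1,1,0,1,2,0,0,0,0,2,0,0,0,4,0,2]
Step 11: insert qlh at [10, 22] -> counters=[4,0,0,0,1,1,0,0,1,1,2,0,1,2,0,0,0,0,2,0,0,0,5,0,2]
Step 12: insert pjb at [8, 24] -> counters=[4,0,0,0,1,1,0,0,2,1,2,0,1,2,0,0,0,0,2,0,0,0,5,0,3]
Step 13: delete afx at [0, 13] -> counters=[3,0,0,0,1,1,0,0,2,1,2,0,1,1,0,0,0,0,2,0,0,0,5,0,3]
Step 14: delete d at [0, 5] -> counters=[2,0,0,0,1,0,0,0,2,1,2,0,1,1,0,0,0,0,2,0,0,0,5,0,3]
Step 15: insert tm at [12, 24] -> counters=[2,0,0,0,1,0,0,0,2,1,2,0,2,1,0,0,0,0,2,0,0,0,5,0,4]
Query o: check counters[7]=0 counters[9]=1 -> no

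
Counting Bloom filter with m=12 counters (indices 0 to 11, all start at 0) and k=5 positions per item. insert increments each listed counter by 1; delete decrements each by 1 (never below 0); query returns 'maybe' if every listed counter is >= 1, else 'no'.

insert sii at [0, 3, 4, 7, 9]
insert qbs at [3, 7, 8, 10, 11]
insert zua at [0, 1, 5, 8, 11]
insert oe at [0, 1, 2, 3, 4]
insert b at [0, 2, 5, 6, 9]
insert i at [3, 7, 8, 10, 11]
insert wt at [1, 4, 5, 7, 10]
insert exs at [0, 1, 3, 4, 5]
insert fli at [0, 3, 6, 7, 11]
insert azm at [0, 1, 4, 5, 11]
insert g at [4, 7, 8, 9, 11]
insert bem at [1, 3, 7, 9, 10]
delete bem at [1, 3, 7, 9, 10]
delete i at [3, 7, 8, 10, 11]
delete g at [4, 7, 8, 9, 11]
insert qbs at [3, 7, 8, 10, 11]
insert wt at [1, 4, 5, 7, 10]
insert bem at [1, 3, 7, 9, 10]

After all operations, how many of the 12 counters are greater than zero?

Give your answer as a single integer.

Answer: 12

Derivation:
Step 1: insert sii at [0, 3, 4, 7, 9] -> counters=[1,0,0,1,1,0,0,1,0,1,0,0]
Step 2: insert qbs at [3, 7, 8, 10, 11] -> counters=[1,0,0,2,1,0,0,2,1,1,1,1]
Step 3: insert zua at [0, 1, 5, 8, 11] -> counters=[2,1,0,2,1,1,0,2,2,1,1,2]
Step 4: insert oe at [0, 1, 2, 3, 4] -> counters=[3,2,1,3,2,1,0,2,2,1,1,2]
Step 5: insert b at [0, 2, 5, 6, 9] -> counters=[4,2,2,3,2,2,1,2,2,2,1,2]
Step 6: insert i at [3, 7, 8, 10, 11] -> counters=[4,2,2,4,2,2,1,3,3,2,2,3]
Step 7: insert wt at [1, 4, 5, 7, 10] -> counters=[4,3,2,4,3,3,1,4,3,2,3,3]
Step 8: insert exs at [0, 1, 3, 4, 5] -> counters=[5,4,2,5,4,4,1,4,3,2,3,3]
Step 9: insert fli at [0, 3, 6, 7, 11] -> counters=[6,4,2,6,4,4,2,5,3,2,3,4]
Step 10: insert azm at [0, 1, 4, 5, 11] -> counters=[7,5,2,6,5,5,2,5,3,2,3,5]
Step 11: insert g at [4, 7, 8, 9, 11] -> counters=[7,5,2,6,6,5,2,6,4,3,3,6]
Step 12: insert bem at [1, 3, 7, 9, 10] -> counters=[7,6,2,7,6,5,2,7,4,4,4,6]
Step 13: delete bem at [1, 3, 7, 9, 10] -> counters=[7,5,2,6,6,5,2,6,4,3,3,6]
Step 14: delete i at [3, 7, 8, 10, 11] -> counters=[7,5,2,5,6,5,2,5,3,3,2,5]
Step 15: delete g at [4, 7, 8, 9, 11] -> counters=[7,5,2,5,5,5,2,4,2,2,2,4]
Step 16: insert qbs at [3, 7, 8, 10, 11] -> counters=[7,5,2,6,5,5,2,5,3,2,3,5]
Step 17: insert wt at [1, 4, 5, 7, 10] -> counters=[7,6,2,6,6,6,2,6,3,2,4,5]
Step 18: insert bem at [1, 3, 7, 9, 10] -> counters=[7,7,2,7,6,6,2,7,3,3,5,5]
Final counters=[7,7,2,7,6,6,2,7,3,3,5,5] -> 12 nonzero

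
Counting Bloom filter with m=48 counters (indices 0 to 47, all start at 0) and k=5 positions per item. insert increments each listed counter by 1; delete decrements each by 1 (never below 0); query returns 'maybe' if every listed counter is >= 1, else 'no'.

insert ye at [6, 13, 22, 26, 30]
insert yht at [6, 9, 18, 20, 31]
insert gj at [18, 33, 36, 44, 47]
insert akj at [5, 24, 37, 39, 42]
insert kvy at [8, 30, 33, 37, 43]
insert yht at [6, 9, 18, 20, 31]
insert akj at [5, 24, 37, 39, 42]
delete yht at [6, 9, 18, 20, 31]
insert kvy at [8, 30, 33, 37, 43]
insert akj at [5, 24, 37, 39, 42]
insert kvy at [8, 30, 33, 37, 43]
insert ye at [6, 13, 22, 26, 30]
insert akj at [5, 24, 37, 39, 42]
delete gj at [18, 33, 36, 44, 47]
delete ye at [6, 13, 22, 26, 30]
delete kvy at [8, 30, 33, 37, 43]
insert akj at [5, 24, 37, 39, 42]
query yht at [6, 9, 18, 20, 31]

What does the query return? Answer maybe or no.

Answer: maybe

Derivation:
Step 1: insert ye at [6, 13, 22, 26, 30] -> counters=[0,0,0,0,0,0,1,0,0,0,0,0,0,1,0,0,0,0,0,0,0,0,1,0,0,0,1,0,0,0,1,0,0,0,0,0,0,0,0,0,0,0,0,0,0,0,0,0]
Step 2: insert yht at [6, 9, 18, 20, 31] -> counters=[0,0,0,0,0,0,2,0,0,1,0,0,0,1,0,0,0,0,1,0,1,0,1,0,0,0,1,0,0,0,1,1,0,0,0,0,0,0,0,0,0,0,0,0,0,0,0,0]
Step 3: insert gj at [18, 33, 36, 44, 47] -> counters=[0,0,0,0,0,0,2,0,0,1,0,0,0,1,0,0,0,0,2,0,1,0,1,0,0,0,1,0,0,0,1,1,0,1,0,0,1,0,0,0,0,0,0,0,1,0,0,1]
Step 4: insert akj at [5, 24, 37, 39, 42] -> counters=[0,0,0,0,0,1,2,0,0,1,0,0,0,1,0,0,0,0,2,0,1,0,1,0,1,0,1,0,0,0,1,1,0,1,0,0,1,1,0,1,0,0,1,0,1,0,0,1]
Step 5: insert kvy at [8, 30, 33, 37, 43] -> counters=[0,0,0,0,0,1,2,0,1,1,0,0,0,1,0,0,0,0,2,0,1,0,1,0,1,0,1,0,0,0,2,1,0,2,0,0,1,2,0,1,0,0,1,1,1,0,0,1]
Step 6: insert yht at [6, 9, 18, 20, 31] -> counters=[0,0,0,0,0,1,3,0,1,2,0,0,0,1,0,0,0,0,3,0,2,0,1,0,1,0,1,0,0,0,2,2,0,2,0,0,1,2,0,1,0,0,1,1,1,0,0,1]
Step 7: insert akj at [5, 24, 37, 39, 42] -> counters=[0,0,0,0,0,2,3,0,1,2,0,0,0,1,0,0,0,0,3,0,2,0,1,0,2,0,1,0,0,0,2,2,0,2,0,0,1,3,0,2,0,0,2,1,1,0,0,1]
Step 8: delete yht at [6, 9, 18, 20, 31] -> counters=[0,0,0,0,0,2,2,0,1,1,0,0,0,1,0,0,0,0,2,0,1,0,1,0,2,0,1,0,0,0,2,1,0,2,0,0,1,3,0,2,0,0,2,1,1,0,0,1]
Step 9: insert kvy at [8, 30, 33, 37, 43] -> counters=[0,0,0,0,0,2,2,0,2,1,0,0,0,1,0,0,0,0,2,0,1,0,1,0,2,0,1,0,0,0,3,1,0,3,0,0,1,4,0,2,0,0,2,2,1,0,0,1]
Step 10: insert akj at [5, 24, 37, 39, 42] -> counters=[0,0,0,0,0,3,2,0,2,1,0,0,0,1,0,0,0,0,2,0,1,0,1,0,3,0,1,0,0,0,3,1,0,3,0,0,1,5,0,3,0,0,3,2,1,0,0,1]
Step 11: insert kvy at [8, 30, 33, 37, 43] -> counters=[0,0,0,0,0,3,2,0,3,1,0,0,0,1,0,0,0,0,2,0,1,0,1,0,3,0,1,0,0,0,4,1,0,4,0,0,1,6,0,3,0,0,3,3,1,0,0,1]
Step 12: insert ye at [6, 13, 22, 26, 30] -> counters=[0,0,0,0,0,3,3,0,3,1,0,0,0,2,0,0,0,0,2,0,1,0,2,0,3,0,2,0,0,0,5,1,0,4,0,0,1,6,0,3,0,0,3,3,1,0,0,1]
Step 13: insert akj at [5, 24, 37, 39, 42] -> counters=[0,0,0,0,0,4,3,0,3,1,0,0,0,2,0,0,0,0,2,0,1,0,2,0,4,0,2,0,0,0,5,1,0,4,0,0,1,7,0,4,0,0,4,3,1,0,0,1]
Step 14: delete gj at [18, 33, 36, 44, 47] -> counters=[0,0,0,0,0,4,3,0,3,1,0,0,0,2,0,0,0,0,1,0,1,0,2,0,4,0,2,0,0,0,5,1,0,3,0,0,0,7,0,4,0,0,4,3,0,0,0,0]
Step 15: delete ye at [6, 13, 22, 26, 30] -> counters=[0,0,0,0,0,4,2,0,3,1,0,0,0,1,0,0,0,0,1,0,1,0,1,0,4,0,1,0,0,0,4,1,0,3,0,0,0,7,0,4,0,0,4,3,0,0,0,0]
Step 16: delete kvy at [8, 30, 33, 37, 43] -> counters=[0,0,0,0,0,4,2,0,2,1,0,0,0,1,0,0,0,0,1,0,1,0,1,0,4,0,1,0,0,0,3,1,0,2,0,0,0,6,0,4,0,0,4,2,0,0,0,0]
Step 17: insert akj at [5, 24, 37, 39, 42] -> counters=[0,0,0,0,0,5,2,0,2,1,0,0,0,1,0,0,0,0,1,0,1,0,1,0,5,0,1,0,0,0,3,1,0,2,0,0,0,7,0,5,0,0,5,2,0,0,0,0]
Query yht: check counters[6]=2 counters[9]=1 counters[18]=1 counters[20]=1 counters[31]=1 -> maybe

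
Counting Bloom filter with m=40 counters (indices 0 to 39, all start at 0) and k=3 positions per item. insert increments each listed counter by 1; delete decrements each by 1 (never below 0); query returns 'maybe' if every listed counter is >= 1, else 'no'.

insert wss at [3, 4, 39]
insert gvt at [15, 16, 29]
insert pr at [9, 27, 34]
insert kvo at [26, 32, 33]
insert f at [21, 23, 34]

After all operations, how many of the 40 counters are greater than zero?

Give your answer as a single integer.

Answer: 14

Derivation:
Step 1: insert wss at [3, 4, 39] -> counters=[0,0,0,1,1,0,0,0,0,0,0,0,0,0,0,0,0,0,0,0,0,0,0,0,0,0,0,0,0,0,0,0,0,0,0,0,0,0,0,1]
Step 2: insert gvt at [15, 16, 29] -> counters=[0,0,0,1,1,0,0,0,0,0,0,0,0,0,0,1,1,0,0,0,0,0,0,0,0,0,0,0,0,1,0,0,0,0,0,0,0,0,0,1]
Step 3: insert pr at [9, 27, 34] -> counters=[0,0,0,1,1,0,0,0,0,1,0,0,0,0,0,1,1,0,0,0,0,0,0,0,0,0,0,1,0,1,0,0,0,0,1,0,0,0,0,1]
Step 4: insert kvo at [26, 32, 33] -> counters=[0,0,0,1,1,0,0,0,0,1,0,0,0,0,0,1,1,0,0,0,0,0,0,0,0,0,1,1,0,1,0,0,1,1,1,0,0,0,0,1]
Step 5: insert f at [21, 23, 34] -> counters=[0,0,0,1,1,0,0,0,0,1,0,0,0,0,0,1,1,0,0,0,0,1,0,1,0,0,1,1,0,1,0,0,1,1,2,0,0,0,0,1]
Final counters=[0,0,0,1,1,0,0,0,0,1,0,0,0,0,0,1,1,0,0,0,0,1,0,1,0,0,1,1,0,1,0,0,1,1,2,0,0,0,0,1] -> 14 nonzero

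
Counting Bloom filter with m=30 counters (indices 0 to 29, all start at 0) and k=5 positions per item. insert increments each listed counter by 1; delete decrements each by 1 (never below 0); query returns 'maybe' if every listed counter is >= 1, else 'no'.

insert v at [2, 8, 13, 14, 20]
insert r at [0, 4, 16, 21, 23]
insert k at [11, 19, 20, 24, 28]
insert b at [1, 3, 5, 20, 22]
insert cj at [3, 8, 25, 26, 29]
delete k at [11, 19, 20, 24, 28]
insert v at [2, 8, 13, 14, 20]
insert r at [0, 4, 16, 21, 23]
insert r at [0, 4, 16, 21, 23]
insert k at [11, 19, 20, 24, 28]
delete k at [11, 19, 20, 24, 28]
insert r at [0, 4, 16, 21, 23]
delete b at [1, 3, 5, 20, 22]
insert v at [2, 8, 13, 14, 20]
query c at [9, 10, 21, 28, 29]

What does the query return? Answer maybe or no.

Step 1: insert v at [2, 8, 13, 14, 20] -> counters=[0,0,1,0,0,0,0,0,1,0,0,0,0,1,1,0,0,0,0,0,1,0,0,0,0,0,0,0,0,0]
Step 2: insert r at [0, 4, 16, 21, 23] -> counters=[1,0,1,0,1,0,0,0,1,0,0,0,0,1,1,0,1,0,0,0,1,1,0,1,0,0,0,0,0,0]
Step 3: insert k at [11, 19, 20, 24, 28] -> counters=[1,0,1,0,1,0,0,0,1,0,0,1,0,1,1,0,1,0,0,1,2,1,0,1,1,0,0,0,1,0]
Step 4: insert b at [1, 3, 5, 20, 22] -> counters=[1,1,1,1,1,1,0,0,1,0,0,1,0,1,1,0,1,0,0,1,3,1,1,1,1,0,0,0,1,0]
Step 5: insert cj at [3, 8, 25, 26, 29] -> counters=[1,1,1,2,1,1,0,0,2,0,0,1,0,1,1,0,1,0,0,1,3,1,1,1,1,1,1,0,1,1]
Step 6: delete k at [11, 19, 20, 24, 28] -> counters=[1,1,1,2,1,1,0,0,2,0,0,0,0,1,1,0,1,0,0,0,2,1,1,1,0,1,1,0,0,1]
Step 7: insert v at [2, 8, 13, 14, 20] -> counters=[1,1,2,2,1,1,0,0,3,0,0,0,0,2,2,0,1,0,0,0,3,1,1,1,0,1,1,0,0,1]
Step 8: insert r at [0, 4, 16, 21, 23] -> counters=[2,1,2,2,2,1,0,0,3,0,0,0,0,2,2,0,2,0,0,0,3,2,1,2,0,1,1,0,0,1]
Step 9: insert r at [0, 4, 16, 21, 23] -> counters=[3,1,2,2,3,1,0,0,3,0,0,0,0,2,2,0,3,0,0,0,3,3,1,3,0,1,1,0,0,1]
Step 10: insert k at [11, 19, 20, 24, 28] -> counters=[3,1,2,2,3,1,0,0,3,0,0,1,0,2,2,0,3,0,0,1,4,3,1,3,1,1,1,0,1,1]
Step 11: delete k at [11, 19, 20, 24, 28] -> counters=[3,1,2,2,3,1,0,0,3,0,0,0,0,2,2,0,3,0,0,0,3,3,1,3,0,1,1,0,0,1]
Step 12: insert r at [0, 4, 16, 21, 23] -> counters=[4,1,2,2,4,1,0,0,3,0,0,0,0,2,2,0,4,0,0,0,3,4,1,4,0,1,1,0,0,1]
Step 13: delete b at [1, 3, 5, 20, 22] -> counters=[4,0,2,1,4,0,0,0,3,0,0,0,0,2,2,0,4,0,0,0,2,4,0,4,0,1,1,0,0,1]
Step 14: insert v at [2, 8, 13, 14, 20] -> counters=[4,0,3,1,4,0,0,0,4,0,0,0,0,3,3,0,4,0,0,0,3,4,0,4,0,1,1,0,0,1]
Query c: check counters[9]=0 counters[10]=0 counters[21]=4 counters[28]=0 counters[29]=1 -> no

Answer: no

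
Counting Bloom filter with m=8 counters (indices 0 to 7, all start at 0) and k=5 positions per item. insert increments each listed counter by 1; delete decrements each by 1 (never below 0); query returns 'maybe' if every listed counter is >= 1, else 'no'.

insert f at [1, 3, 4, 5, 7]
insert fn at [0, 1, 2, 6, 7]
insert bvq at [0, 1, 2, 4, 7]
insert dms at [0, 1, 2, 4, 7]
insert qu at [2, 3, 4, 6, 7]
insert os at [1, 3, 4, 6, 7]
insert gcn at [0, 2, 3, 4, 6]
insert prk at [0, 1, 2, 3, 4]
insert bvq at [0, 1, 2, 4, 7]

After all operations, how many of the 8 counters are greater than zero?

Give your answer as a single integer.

Step 1: insert f at [1, 3, 4, 5, 7] -> counters=[0,1,0,1,1,1,0,1]
Step 2: insert fn at [0, 1, 2, 6, 7] -> counters=[1,2,1,1,1,1,1,2]
Step 3: insert bvq at [0, 1, 2, 4, 7] -> counters=[2,3,2,1,2,1,1,3]
Step 4: insert dms at [0, 1, 2, 4, 7] -> counters=[3,4,3,1,3,1,1,4]
Step 5: insert qu at [2, 3, 4, 6, 7] -> counters=[3,4,4,2,4,1,2,5]
Step 6: insert os at [1, 3, 4, 6, 7] -> counters=[3,5,4,3,5,1,3,6]
Step 7: insert gcn at [0, 2, 3, 4, 6] -> counters=[4,5,5,4,6,1,4,6]
Step 8: insert prk at [0, 1, 2, 3, 4] -> counters=[5,6,6,5,7,1,4,6]
Step 9: insert bvq at [0, 1, 2, 4, 7] -> counters=[6,7,7,5,8,1,4,7]
Final counters=[6,7,7,5,8,1,4,7] -> 8 nonzero

Answer: 8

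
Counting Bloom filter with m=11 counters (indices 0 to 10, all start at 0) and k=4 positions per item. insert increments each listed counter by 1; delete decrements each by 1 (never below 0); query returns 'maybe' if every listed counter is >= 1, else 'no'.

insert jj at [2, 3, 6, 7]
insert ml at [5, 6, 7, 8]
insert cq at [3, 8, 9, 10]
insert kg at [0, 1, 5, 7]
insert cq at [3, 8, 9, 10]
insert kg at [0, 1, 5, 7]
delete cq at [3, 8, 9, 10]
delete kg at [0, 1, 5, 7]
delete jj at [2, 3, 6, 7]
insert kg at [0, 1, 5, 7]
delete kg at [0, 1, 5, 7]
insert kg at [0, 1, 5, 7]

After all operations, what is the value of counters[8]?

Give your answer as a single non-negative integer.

Answer: 2

Derivation:
Step 1: insert jj at [2, 3, 6, 7] -> counters=[0,0,1,1,0,0,1,1,0,0,0]
Step 2: insert ml at [5, 6, 7, 8] -> counters=[0,0,1,1,0,1,2,2,1,0,0]
Step 3: insert cq at [3, 8, 9, 10] -> counters=[0,0,1,2,0,1,2,2,2,1,1]
Step 4: insert kg at [0, 1, 5, 7] -> counters=[1,1,1,2,0,2,2,3,2,1,1]
Step 5: insert cq at [3, 8, 9, 10] -> counters=[1,1,1,3,0,2,2,3,3,2,2]
Step 6: insert kg at [0, 1, 5, 7] -> counters=[2,2,1,3,0,3,2,4,3,2,2]
Step 7: delete cq at [3, 8, 9, 10] -> counters=[2,2,1,2,0,3,2,4,2,1,1]
Step 8: delete kg at [0, 1, 5, 7] -> counters=[1,1,1,2,0,2,2,3,2,1,1]
Step 9: delete jj at [2, 3, 6, 7] -> counters=[1,1,0,1,0,2,1,2,2,1,1]
Step 10: insert kg at [0, 1, 5, 7] -> counters=[2,2,0,1,0,3,1,3,2,1,1]
Step 11: delete kg at [0, 1, 5, 7] -> counters=[1,1,0,1,0,2,1,2,2,1,1]
Step 12: insert kg at [0, 1, 5, 7] -> counters=[2,2,0,1,0,3,1,3,2,1,1]
Final counters=[2,2,0,1,0,3,1,3,2,1,1] -> counters[8]=2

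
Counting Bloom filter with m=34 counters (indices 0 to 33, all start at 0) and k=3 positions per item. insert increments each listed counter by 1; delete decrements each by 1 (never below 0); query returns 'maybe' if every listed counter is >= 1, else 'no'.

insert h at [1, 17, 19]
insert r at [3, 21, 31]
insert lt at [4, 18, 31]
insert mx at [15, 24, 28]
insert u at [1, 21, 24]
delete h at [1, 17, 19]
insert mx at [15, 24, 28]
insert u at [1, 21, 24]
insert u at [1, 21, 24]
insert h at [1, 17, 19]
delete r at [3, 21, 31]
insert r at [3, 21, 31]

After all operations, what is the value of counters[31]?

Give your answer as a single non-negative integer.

Step 1: insert h at [1, 17, 19] -> counters=[0,1,0,0,0,0,0,0,0,0,0,0,0,0,0,0,0,1,0,1,0,0,0,0,0,0,0,0,0,0,0,0,0,0]
Step 2: insert r at [3, 21, 31] -> counters=[0,1,0,1,0,0,0,0,0,0,0,0,0,0,0,0,0,1,0,1,0,1,0,0,0,0,0,0,0,0,0,1,0,0]
Step 3: insert lt at [4, 18, 31] -> counters=[0,1,0,1,1,0,0,0,0,0,0,0,0,0,0,0,0,1,1,1,0,1,0,0,0,0,0,0,0,0,0,2,0,0]
Step 4: insert mx at [15, 24, 28] -> counters=[0,1,0,1,1,0,0,0,0,0,0,0,0,0,0,1,0,1,1,1,0,1,0,0,1,0,0,0,1,0,0,2,0,0]
Step 5: insert u at [1, 21, 24] -> counters=[0,2,0,1,1,0,0,0,0,0,0,0,0,0,0,1,0,1,1,1,0,2,0,0,2,0,0,0,1,0,0,2,0,0]
Step 6: delete h at [1, 17, 19] -> counters=[0,1,0,1,1,0,0,0,0,0,0,0,0,0,0,1,0,0,1,0,0,2,0,0,2,0,0,0,1,0,0,2,0,0]
Step 7: insert mx at [15, 24, 28] -> counters=[0,1,0,1,1,0,0,0,0,0,0,0,0,0,0,2,0,0,1,0,0,2,0,0,3,0,0,0,2,0,0,2,0,0]
Step 8: insert u at [1, 21, 24] -> counters=[0,2,0,1,1,0,0,0,0,0,0,0,0,0,0,2,0,0,1,0,0,3,0,0,4,0,0,0,2,0,0,2,0,0]
Step 9: insert u at [1, 21, 24] -> counters=[0,3,0,1,1,0,0,0,0,0,0,0,0,0,0,2,0,0,1,0,0,4,0,0,5,0,0,0,2,0,0,2,0,0]
Step 10: insert h at [1, 17, 19] -> counters=[0,4,0,1,1,0,0,0,0,0,0,0,0,0,0,2,0,1,1,1,0,4,0,0,5,0,0,0,2,0,0,2,0,0]
Step 11: delete r at [3, 21, 31] -> counters=[0,4,0,0,1,0,0,0,0,0,0,0,0,0,0,2,0,1,1,1,0,3,0,0,5,0,0,0,2,0,0,1,0,0]
Step 12: insert r at [3, 21, 31] -> counters=[0,4,0,1,1,0,0,0,0,0,0,0,0,0,0,2,0,1,1,1,0,4,0,0,5,0,0,0,2,0,0,2,0,0]
Final counters=[0,4,0,1,1,0,0,0,0,0,0,0,0,0,0,2,0,1,1,1,0,4,0,0,5,0,0,0,2,0,0,2,0,0] -> counters[31]=2

Answer: 2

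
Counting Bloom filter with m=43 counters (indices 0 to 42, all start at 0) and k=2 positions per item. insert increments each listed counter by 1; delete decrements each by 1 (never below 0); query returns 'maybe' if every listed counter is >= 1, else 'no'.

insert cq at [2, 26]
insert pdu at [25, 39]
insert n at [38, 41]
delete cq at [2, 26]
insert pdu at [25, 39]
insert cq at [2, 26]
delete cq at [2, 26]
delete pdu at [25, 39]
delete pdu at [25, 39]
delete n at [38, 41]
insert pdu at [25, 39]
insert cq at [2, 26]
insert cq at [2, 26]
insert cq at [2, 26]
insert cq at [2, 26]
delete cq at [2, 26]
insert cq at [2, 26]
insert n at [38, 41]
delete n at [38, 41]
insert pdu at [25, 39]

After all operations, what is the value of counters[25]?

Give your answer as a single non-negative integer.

Step 1: insert cq at [2, 26] -> counters=[0,0,1,0,0,0,0,0,0,0,0,0,0,0,0,0,0,0,0,0,0,0,0,0,0,0,1,0,0,0,0,0,0,0,0,0,0,0,0,0,0,0,0]
Step 2: insert pdu at [25, 39] -> counters=[0,0,1,0,0,0,0,0,0,0,0,0,0,0,0,0,0,0,0,0,0,0,0,0,0,1,1,0,0,0,0,0,0,0,0,0,0,0,0,1,0,0,0]
Step 3: insert n at [38, 41] -> counters=[0,0,1,0,0,0,0,0,0,0,0,0,0,0,0,0,0,0,0,0,0,0,0,0,0,1,1,0,0,0,0,0,0,0,0,0,0,0,1,1,0,1,0]
Step 4: delete cq at [2, 26] -> counters=[0,0,0,0,0,0,0,0,0,0,0,0,0,0,0,0,0,0,0,0,0,0,0,0,0,1,0,0,0,0,0,0,0,0,0,0,0,0,1,1,0,1,0]
Step 5: insert pdu at [25, 39] -> counters=[0,0,0,0,0,0,0,0,0,0,0,0,0,0,0,0,0,0,0,0,0,0,0,0,0,2,0,0,0,0,0,0,0,0,0,0,0,0,1,2,0,1,0]
Step 6: insert cq at [2, 26] -> counters=[0,0,1,0,0,0,0,0,0,0,0,0,0,0,0,0,0,0,0,0,0,0,0,0,0,2,1,0,0,0,0,0,0,0,0,0,0,0,1,2,0,1,0]
Step 7: delete cq at [2, 26] -> counters=[0,0,0,0,0,0,0,0,0,0,0,0,0,0,0,0,0,0,0,0,0,0,0,0,0,2,0,0,0,0,0,0,0,0,0,0,0,0,1,2,0,1,0]
Step 8: delete pdu at [25, 39] -> counters=[0,0,0,0,0,0,0,0,0,0,0,0,0,0,0,0,0,0,0,0,0,0,0,0,0,1,0,0,0,0,0,0,0,0,0,0,0,0,1,1,0,1,0]
Step 9: delete pdu at [25, 39] -> counters=[0,0,0,0,0,0,0,0,0,0,0,0,0,0,0,0,0,0,0,0,0,0,0,0,0,0,0,0,0,0,0,0,0,0,0,0,0,0,1,0,0,1,0]
Step 10: delete n at [38, 41] -> counters=[0,0,0,0,0,0,0,0,0,0,0,0,0,0,0,0,0,0,0,0,0,0,0,0,0,0,0,0,0,0,0,0,0,0,0,0,0,0,0,0,0,0,0]
Step 11: insert pdu at [25, 39] -> counters=[0,0,0,0,0,0,0,0,0,0,0,0,0,0,0,0,0,0,0,0,0,0,0,0,0,1,0,0,0,0,0,0,0,0,0,0,0,0,0,1,0,0,0]
Step 12: insert cq at [2, 26] -> counters=[0,0,1,0,0,0,0,0,0,0,0,0,0,0,0,0,0,0,0,0,0,0,0,0,0,1,1,0,0,0,0,0,0,0,0,0,0,0,0,1,0,0,0]
Step 13: insert cq at [2, 26] -> counters=[0,0,2,0,0,0,0,0,0,0,0,0,0,0,0,0,0,0,0,0,0,0,0,0,0,1,2,0,0,0,0,0,0,0,0,0,0,0,0,1,0,0,0]
Step 14: insert cq at [2, 26] -> counters=[0,0,3,0,0,0,0,0,0,0,0,0,0,0,0,0,0,0,0,0,0,0,0,0,0,1,3,0,0,0,0,0,0,0,0,0,0,0,0,1,0,0,0]
Step 15: insert cq at [2, 26] -> counters=[0,0,4,0,0,0,0,0,0,0,0,0,0,0,0,0,0,0,0,0,0,0,0,0,0,1,4,0,0,0,0,0,0,0,0,0,0,0,0,1,0,0,0]
Step 16: delete cq at [2, 26] -> counters=[0,0,3,0,0,0,0,0,0,0,0,0,0,0,0,0,0,0,0,0,0,0,0,0,0,1,3,0,0,0,0,0,0,0,0,0,0,0,0,1,0,0,0]
Step 17: insert cq at [2, 26] -> counters=[0,0,4,0,0,0,0,0,0,0,0,0,0,0,0,0,0,0,0,0,0,0,0,0,0,1,4,0,0,0,0,0,0,0,0,0,0,0,0,1,0,0,0]
Step 18: insert n at [38, 41] -> counters=[0,0,4,0,0,0,0,0,0,0,0,0,0,0,0,0,0,0,0,0,0,0,0,0,0,1,4,0,0,0,0,0,0,0,0,0,0,0,1,1,0,1,0]
Step 19: delete n at [38, 41] -> counters=[0,0,4,0,0,0,0,0,0,0,0,0,0,0,0,0,0,0,0,0,0,0,0,0,0,1,4,0,0,0,0,0,0,0,0,0,0,0,0,1,0,0,0]
Step 20: insert pdu at [25, 39] -> counters=[0,0,4,0,0,0,0,0,0,0,0,0,0,0,0,0,0,0,0,0,0,0,0,0,0,2,4,0,0,0,0,0,0,0,0,0,0,0,0,2,0,0,0]
Final counters=[0,0,4,0,0,0,0,0,0,0,0,0,0,0,0,0,0,0,0,0,0,0,0,0,0,2,4,0,0,0,0,0,0,0,0,0,0,0,0,2,0,0,0] -> counters[25]=2

Answer: 2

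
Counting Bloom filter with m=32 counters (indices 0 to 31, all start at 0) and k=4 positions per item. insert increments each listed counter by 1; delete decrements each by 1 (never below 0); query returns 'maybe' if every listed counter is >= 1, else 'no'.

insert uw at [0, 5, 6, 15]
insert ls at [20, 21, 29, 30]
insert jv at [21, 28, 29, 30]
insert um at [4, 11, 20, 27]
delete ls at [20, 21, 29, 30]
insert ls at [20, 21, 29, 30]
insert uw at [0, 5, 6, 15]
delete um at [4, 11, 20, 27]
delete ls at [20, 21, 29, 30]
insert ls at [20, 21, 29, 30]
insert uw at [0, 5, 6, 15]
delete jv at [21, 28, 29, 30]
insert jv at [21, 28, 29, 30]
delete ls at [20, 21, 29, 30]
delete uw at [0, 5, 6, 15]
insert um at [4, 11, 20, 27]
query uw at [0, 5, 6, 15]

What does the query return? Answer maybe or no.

Answer: maybe

Derivation:
Step 1: insert uw at [0, 5, 6, 15] -> counters=[1,0,0,0,0,1,1,0,0,0,0,0,0,0,0,1,0,0,0,0,0,0,0,0,0,0,0,0,0,0,0,0]
Step 2: insert ls at [20, 21, 29, 30] -> counters=[1,0,0,0,0,1,1,0,0,0,0,0,0,0,0,1,0,0,0,0,1,1,0,0,0,0,0,0,0,1,1,0]
Step 3: insert jv at [21, 28, 29, 30] -> counters=[1,0,0,0,0,1,1,0,0,0,0,0,0,0,0,1,0,0,0,0,1,2,0,0,0,0,0,0,1,2,2,0]
Step 4: insert um at [4, 11, 20, 27] -> counters=[1,0,0,0,1,1,1,0,0,0,0,1,0,0,0,1,0,0,0,0,2,2,0,0,0,0,0,1,1,2,2,0]
Step 5: delete ls at [20, 21, 29, 30] -> counters=[1,0,0,0,1,1,1,0,0,0,0,1,0,0,0,1,0,0,0,0,1,1,0,0,0,0,0,1,1,1,1,0]
Step 6: insert ls at [20, 21, 29, 30] -> counters=[1,0,0,0,1,1,1,0,0,0,0,1,0,0,0,1,0,0,0,0,2,2,0,0,0,0,0,1,1,2,2,0]
Step 7: insert uw at [0, 5, 6, 15] -> counters=[2,0,0,0,1,2,2,0,0,0,0,1,0,0,0,2,0,0,0,0,2,2,0,0,0,0,0,1,1,2,2,0]
Step 8: delete um at [4, 11, 20, 27] -> counters=[2,0,0,0,0,2,2,0,0,0,0,0,0,0,0,2,0,0,0,0,1,2,0,0,0,0,0,0,1,2,2,0]
Step 9: delete ls at [20, 21, 29, 30] -> counters=[2,0,0,0,0,2,2,0,0,0,0,0,0,0,0,2,0,0,0,0,0,1,0,0,0,0,0,0,1,1,1,0]
Step 10: insert ls at [20, 21, 29, 30] -> counters=[2,0,0,0,0,2,2,0,0,0,0,0,0,0,0,2,0,0,0,0,1,2,0,0,0,0,0,0,1,2,2,0]
Step 11: insert uw at [0, 5, 6, 15] -> counters=[3,0,0,0,0,3,3,0,0,0,0,0,0,0,0,3,0,0,0,0,1,2,0,0,0,0,0,0,1,2,2,0]
Step 12: delete jv at [21, 28, 29, 30] -> counters=[3,0,0,0,0,3,3,0,0,0,0,0,0,0,0,3,0,0,0,0,1,1,0,0,0,0,0,0,0,1,1,0]
Step 13: insert jv at [21, 28, 29, 30] -> counters=[3,0,0,0,0,3,3,0,0,0,0,0,0,0,0,3,0,0,0,0,1,2,0,0,0,0,0,0,1,2,2,0]
Step 14: delete ls at [20, 21, 29, 30] -> counters=[3,0,0,0,0,3,3,0,0,0,0,0,0,0,0,3,0,0,0,0,0,1,0,0,0,0,0,0,1,1,1,0]
Step 15: delete uw at [0, 5, 6, 15] -> counters=[2,0,0,0,0,2,2,0,0,0,0,0,0,0,0,2,0,0,0,0,0,1,0,0,0,0,0,0,1,1,1,0]
Step 16: insert um at [4, 11, 20, 27] -> counters=[2,0,0,0,1,2,2,0,0,0,0,1,0,0,0,2,0,0,0,0,1,1,0,0,0,0,0,1,1,1,1,0]
Query uw: check counters[0]=2 counters[5]=2 counters[6]=2 counters[15]=2 -> maybe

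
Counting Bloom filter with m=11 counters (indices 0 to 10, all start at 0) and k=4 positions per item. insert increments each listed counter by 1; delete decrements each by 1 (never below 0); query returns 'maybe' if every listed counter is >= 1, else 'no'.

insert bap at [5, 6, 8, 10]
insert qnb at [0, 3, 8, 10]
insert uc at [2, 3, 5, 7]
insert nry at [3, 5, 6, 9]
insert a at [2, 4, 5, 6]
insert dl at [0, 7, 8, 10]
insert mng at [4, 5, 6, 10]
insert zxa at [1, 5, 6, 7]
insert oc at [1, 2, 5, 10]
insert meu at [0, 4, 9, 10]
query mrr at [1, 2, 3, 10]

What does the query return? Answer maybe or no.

Answer: maybe

Derivation:
Step 1: insert bap at [5, 6, 8, 10] -> counters=[0,0,0,0,0,1,1,0,1,0,1]
Step 2: insert qnb at [0, 3, 8, 10] -> counters=[1,0,0,1,0,1,1,0,2,0,2]
Step 3: insert uc at [2, 3, 5, 7] -> counters=[1,0,1,2,0,2,1,1,2,0,2]
Step 4: insert nry at [3, 5, 6, 9] -> counters=[1,0,1,3,0,3,2,1,2,1,2]
Step 5: insert a at [2, 4, 5, 6] -> counters=[1,0,2,3,1,4,3,1,2,1,2]
Step 6: insert dl at [0, 7, 8, 10] -> counters=[2,0,2,3,1,4,3,2,3,1,3]
Step 7: insert mng at [4, 5, 6, 10] -> counters=[2,0,2,3,2,5,4,2,3,1,4]
Step 8: insert zxa at [1, 5, 6, 7] -> counters=[2,1,2,3,2,6,5,3,3,1,4]
Step 9: insert oc at [1, 2, 5, 10] -> counters=[2,2,3,3,2,7,5,3,3,1,5]
Step 10: insert meu at [0, 4, 9, 10] -> counters=[3,2,3,3,3,7,5,3,3,2,6]
Query mrr: check counters[1]=2 counters[2]=3 counters[3]=3 counters[10]=6 -> maybe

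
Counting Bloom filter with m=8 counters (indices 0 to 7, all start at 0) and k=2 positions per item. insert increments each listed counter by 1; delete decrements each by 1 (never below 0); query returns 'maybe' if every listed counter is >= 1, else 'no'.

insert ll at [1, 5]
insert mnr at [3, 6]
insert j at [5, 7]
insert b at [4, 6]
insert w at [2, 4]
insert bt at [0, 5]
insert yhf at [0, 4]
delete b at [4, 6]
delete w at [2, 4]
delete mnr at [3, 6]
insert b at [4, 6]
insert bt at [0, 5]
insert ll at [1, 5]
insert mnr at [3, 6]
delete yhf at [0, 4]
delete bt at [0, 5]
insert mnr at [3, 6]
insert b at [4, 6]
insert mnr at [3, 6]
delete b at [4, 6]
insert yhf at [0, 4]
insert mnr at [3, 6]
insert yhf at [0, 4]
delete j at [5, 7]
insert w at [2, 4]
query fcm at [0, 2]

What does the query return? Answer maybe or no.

Step 1: insert ll at [1, 5] -> counters=[0,1,0,0,0,1,0,0]
Step 2: insert mnr at [3, 6] -> counters=[0,1,0,1,0,1,1,0]
Step 3: insert j at [5, 7] -> counters=[0,1,0,1,0,2,1,1]
Step 4: insert b at [4, 6] -> counters=[0,1,0,1,1,2,2,1]
Step 5: insert w at [2, 4] -> counters=[0,1,1,1,2,2,2,1]
Step 6: insert bt at [0, 5] -> counters=[1,1,1,1,2,3,2,1]
Step 7: insert yhf at [0, 4] -> counters=[2,1,1,1,3,3,2,1]
Step 8: delete b at [4, 6] -> counters=[2,1,1,1,2,3,1,1]
Step 9: delete w at [2, 4] -> counters=[2,1,0,1,1,3,1,1]
Step 10: delete mnr at [3, 6] -> counters=[2,1,0,0,1,3,0,1]
Step 11: insert b at [4, 6] -> counters=[2,1,0,0,2,3,1,1]
Step 12: insert bt at [0, 5] -> counters=[3,1,0,0,2,4,1,1]
Step 13: insert ll at [1, 5] -> counters=[3,2,0,0,2,5,1,1]
Step 14: insert mnr at [3, 6] -> counters=[3,2,0,1,2,5,2,1]
Step 15: delete yhf at [0, 4] -> counters=[2,2,0,1,1,5,2,1]
Step 16: delete bt at [0, 5] -> counters=[1,2,0,1,1,4,2,1]
Step 17: insert mnr at [3, 6] -> counters=[1,2,0,2,1,4,3,1]
Step 18: insert b at [4, 6] -> counters=[1,2,0,2,2,4,4,1]
Step 19: insert mnr at [3, 6] -> counters=[1,2,0,3,2,4,5,1]
Step 20: delete b at [4, 6] -> counters=[1,2,0,3,1,4,4,1]
Step 21: insert yhf at [0, 4] -> counters=[2,2,0,3,2,4,4,1]
Step 22: insert mnr at [3, 6] -> counters=[2,2,0,4,2,4,5,1]
Step 23: insert yhf at [0, 4] -> counters=[3,2,0,4,3,4,5,1]
Step 24: delete j at [5, 7] -> counters=[3,2,0,4,3,3,5,0]
Step 25: insert w at [2, 4] -> counters=[3,2,1,4,4,3,5,0]
Query fcm: check counters[0]=3 counters[2]=1 -> maybe

Answer: maybe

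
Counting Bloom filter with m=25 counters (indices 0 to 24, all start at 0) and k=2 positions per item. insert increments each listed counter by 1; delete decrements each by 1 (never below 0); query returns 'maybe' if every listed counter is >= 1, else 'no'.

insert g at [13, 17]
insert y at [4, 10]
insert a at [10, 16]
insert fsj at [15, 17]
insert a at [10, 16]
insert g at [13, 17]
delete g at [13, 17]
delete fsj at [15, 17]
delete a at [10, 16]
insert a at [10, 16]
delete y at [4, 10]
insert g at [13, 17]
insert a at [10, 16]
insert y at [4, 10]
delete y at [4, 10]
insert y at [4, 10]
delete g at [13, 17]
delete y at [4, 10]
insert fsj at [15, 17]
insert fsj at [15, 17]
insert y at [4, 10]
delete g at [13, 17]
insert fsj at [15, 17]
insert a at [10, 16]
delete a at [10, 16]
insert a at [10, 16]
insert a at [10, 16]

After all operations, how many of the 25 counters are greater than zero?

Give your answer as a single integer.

Answer: 5

Derivation:
Step 1: insert g at [13, 17] -> counters=[0,0,0,0,0,0,0,0,0,0,0,0,0,1,0,0,0,1,0,0,0,0,0,0,0]
Step 2: insert y at [4, 10] -> counters=[0,0,0,0,1,0,0,0,0,0,1,0,0,1,0,0,0,1,0,0,0,0,0,0,0]
Step 3: insert a at [10, 16] -> counters=[0,0,0,0,1,0,0,0,0,0,2,0,0,1,0,0,1,1,0,0,0,0,0,0,0]
Step 4: insert fsj at [15, 17] -> counters=[0,0,0,0,1,0,0,0,0,0,2,0,0,1,0,1,1,2,0,0,0,0,0,0,0]
Step 5: insert a at [10, 16] -> counters=[0,0,0,0,1,0,0,0,0,0,3,0,0,1,0,1,2,2,0,0,0,0,0,0,0]
Step 6: insert g at [13, 17] -> counters=[0,0,0,0,1,0,0,0,0,0,3,0,0,2,0,1,2,3,0,0,0,0,0,0,0]
Step 7: delete g at [13, 17] -> counters=[0,0,0,0,1,0,0,0,0,0,3,0,0,1,0,1,2,2,0,0,0,0,0,0,0]
Step 8: delete fsj at [15, 17] -> counters=[0,0,0,0,1,0,0,0,0,0,3,0,0,1,0,0,2,1,0,0,0,0,0,0,0]
Step 9: delete a at [10, 16] -> counters=[0,0,0,0,1,0,0,0,0,0,2,0,0,1,0,0,1,1,0,0,0,0,0,0,0]
Step 10: insert a at [10, 16] -> counters=[0,0,0,0,1,0,0,0,0,0,3,0,0,1,0,0,2,1,0,0,0,0,0,0,0]
Step 11: delete y at [4, 10] -> counters=[0,0,0,0,0,0,0,0,0,0,2,0,0,1,0,0,2,1,0,0,0,0,0,0,0]
Step 12: insert g at [13, 17] -> counters=[0,0,0,0,0,0,0,0,0,0,2,0,0,2,0,0,2,2,0,0,0,0,0,0,0]
Step 13: insert a at [10, 16] -> counters=[0,0,0,0,0,0,0,0,0,0,3,0,0,2,0,0,3,2,0,0,0,0,0,0,0]
Step 14: insert y at [4, 10] -> counters=[0,0,0,0,1,0,0,0,0,0,4,0,0,2,0,0,3,2,0,0,0,0,0,0,0]
Step 15: delete y at [4, 10] -> counters=[0,0,0,0,0,0,0,0,0,0,3,0,0,2,0,0,3,2,0,0,0,0,0,0,0]
Step 16: insert y at [4, 10] -> counters=[0,0,0,0,1,0,0,0,0,0,4,0,0,2,0,0,3,2,0,0,0,0,0,0,0]
Step 17: delete g at [13, 17] -> counters=[0,0,0,0,1,0,0,0,0,0,4,0,0,1,0,0,3,1,0,0,0,0,0,0,0]
Step 18: delete y at [4, 10] -> counters=[0,0,0,0,0,0,0,0,0,0,3,0,0,1,0,0,3,1,0,0,0,0,0,0,0]
Step 19: insert fsj at [15, 17] -> counters=[0,0,0,0,0,0,0,0,0,0,3,0,0,1,0,1,3,2,0,0,0,0,0,0,0]
Step 20: insert fsj at [15, 17] -> counters=[0,0,0,0,0,0,0,0,0,0,3,0,0,1,0,2,3,3,0,0,0,0,0,0,0]
Step 21: insert y at [4, 10] -> counters=[0,0,0,0,1,0,0,0,0,0,4,0,0,1,0,2,3,3,0,0,0,0,0,0,0]
Step 22: delete g at [13, 17] -> counters=[0,0,0,0,1,0,0,0,0,0,4,0,0,0,0,2,3,2,0,0,0,0,0,0,0]
Step 23: insert fsj at [15, 17] -> counters=[0,0,0,0,1,0,0,0,0,0,4,0,0,0,0,3,3,3,0,0,0,0,0,0,0]
Step 24: insert a at [10, 16] -> counters=[0,0,0,0,1,0,0,0,0,0,5,0,0,0,0,3,4,3,0,0,0,0,0,0,0]
Step 25: delete a at [10, 16] -> counters=[0,0,0,0,1,0,0,0,0,0,4,0,0,0,0,3,3,3,0,0,0,0,0,0,0]
Step 26: insert a at [10, 16] -> counters=[0,0,0,0,1,0,0,0,0,0,5,0,0,0,0,3,4,3,0,0,0,0,0,0,0]
Step 27: insert a at [10, 16] -> counters=[0,0,0,0,1,0,0,0,0,0,6,0,0,0,0,3,5,3,0,0,0,0,0,0,0]
Final counters=[0,0,0,0,1,0,0,0,0,0,6,0,0,0,0,3,5,3,0,0,0,0,0,0,0] -> 5 nonzero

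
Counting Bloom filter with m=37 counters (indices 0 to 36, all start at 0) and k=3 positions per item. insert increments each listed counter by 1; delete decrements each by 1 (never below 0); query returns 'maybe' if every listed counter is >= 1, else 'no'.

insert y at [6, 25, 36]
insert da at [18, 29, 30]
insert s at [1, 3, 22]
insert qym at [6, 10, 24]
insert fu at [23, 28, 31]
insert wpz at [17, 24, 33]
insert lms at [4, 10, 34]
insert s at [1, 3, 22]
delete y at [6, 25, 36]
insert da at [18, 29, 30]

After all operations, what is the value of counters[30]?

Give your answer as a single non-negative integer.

Step 1: insert y at [6, 25, 36] -> counters=[0,0,0,0,0,0,1,0,0,0,0,0,0,0,0,0,0,0,0,0,0,0,0,0,0,1,0,0,0,0,0,0,0,0,0,0,1]
Step 2: insert da at [18, 29, 30] -> counters=[0,0,0,0,0,0,1,0,0,0,0,0,0,0,0,0,0,0,1,0,0,0,0,0,0,1,0,0,0,1,1,0,0,0,0,0,1]
Step 3: insert s at [1, 3, 22] -> counters=[0,1,0,1,0,0,1,0,0,0,0,0,0,0,0,0,0,0,1,0,0,0,1,0,0,1,0,0,0,1,1,0,0,0,0,0,1]
Step 4: insert qym at [6, 10, 24] -> counters=[0,1,0,1,0,0,2,0,0,0,1,0,0,0,0,0,0,0,1,0,0,0,1,0,1,1,0,0,0,1,1,0,0,0,0,0,1]
Step 5: insert fu at [23, 28, 31] -> counters=[0,1,0,1,0,0,2,0,0,0,1,0,0,0,0,0,0,0,1,0,0,0,1,1,1,1,0,0,1,1,1,1,0,0,0,0,1]
Step 6: insert wpz at [17, 24, 33] -> counters=[0,1,0,1,0,0,2,0,0,0,1,0,0,0,0,0,0,1,1,0,0,0,1,1,2,1,0,0,1,1,1,1,0,1,0,0,1]
Step 7: insert lms at [4, 10, 34] -> counters=[0,1,0,1,1,0,2,0,0,0,2,0,0,0,0,0,0,1,1,0,0,0,1,1,2,1,0,0,1,1,1,1,0,1,1,0,1]
Step 8: insert s at [1, 3, 22] -> counters=[0,2,0,2,1,0,2,0,0,0,2,0,0,0,0,0,0,1,1,0,0,0,2,1,2,1,0,0,1,1,1,1,0,1,1,0,1]
Step 9: delete y at [6, 25, 36] -> counters=[0,2,0,2,1,0,1,0,0,0,2,0,0,0,0,0,0,1,1,0,0,0,2,1,2,0,0,0,1,1,1,1,0,1,1,0,0]
Step 10: insert da at [18, 29, 30] -> counters=[0,2,0,2,1,0,1,0,0,0,2,0,0,0,0,0,0,1,2,0,0,0,2,1,2,0,0,0,1,2,2,1,0,1,1,0,0]
Final counters=[0,2,0,2,1,0,1,0,0,0,2,0,0,0,0,0,0,1,2,0,0,0,2,1,2,0,0,0,1,2,2,1,0,1,1,0,0] -> counters[30]=2

Answer: 2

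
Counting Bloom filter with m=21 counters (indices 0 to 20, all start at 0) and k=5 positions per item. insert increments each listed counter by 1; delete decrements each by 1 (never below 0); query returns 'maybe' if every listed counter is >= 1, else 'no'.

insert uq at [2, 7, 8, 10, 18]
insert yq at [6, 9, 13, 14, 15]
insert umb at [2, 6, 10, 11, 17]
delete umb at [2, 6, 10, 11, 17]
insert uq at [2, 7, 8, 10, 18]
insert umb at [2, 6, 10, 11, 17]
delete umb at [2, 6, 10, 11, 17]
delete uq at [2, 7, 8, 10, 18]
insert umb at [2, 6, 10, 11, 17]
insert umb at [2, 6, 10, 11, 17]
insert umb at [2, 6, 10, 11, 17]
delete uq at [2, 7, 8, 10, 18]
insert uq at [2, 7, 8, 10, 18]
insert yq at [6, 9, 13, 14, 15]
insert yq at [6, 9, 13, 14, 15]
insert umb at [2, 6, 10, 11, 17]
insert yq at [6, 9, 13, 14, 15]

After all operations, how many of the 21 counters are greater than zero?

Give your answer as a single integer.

Step 1: insert uq at [2, 7, 8, 10, 18] -> counters=[0,0,1,0,0,0,0,1,1,0,1,0,0,0,0,0,0,0,1,0,0]
Step 2: insert yq at [6, 9, 13, 14, 15] -> counters=[0,0,1,0,0,0,1,1,1,1,1,0,0,1,1,1,0,0,1,0,0]
Step 3: insert umb at [2, 6, 10, 11, 17] -> counters=[0,0,2,0,0,0,2,1,1,1,2,1,0,1,1,1,0,1,1,0,0]
Step 4: delete umb at [2, 6, 10, 11, 17] -> counters=[0,0,1,0,0,0,1,1,1,1,1,0,0,1,1,1,0,0,1,0,0]
Step 5: insert uq at [2, 7, 8, 10, 18] -> counters=[0,0,2,0,0,0,1,2,2,1,2,0,0,1,1,1,0,0,2,0,0]
Step 6: insert umb at [2, 6, 10, 11, 17] -> counters=[0,0,3,0,0,0,2,2,2,1,3,1,0,1,1,1,0,1,2,0,0]
Step 7: delete umb at [2, 6, 10, 11, 17] -> counters=[0,0,2,0,0,0,1,2,2,1,2,0,0,1,1,1,0,0,2,0,0]
Step 8: delete uq at [2, 7, 8, 10, 18] -> counters=[0,0,1,0,0,0,1,1,1,1,1,0,0,1,1,1,0,0,1,0,0]
Step 9: insert umb at [2, 6, 10, 11, 17] -> counters=[0,0,2,0,0,0,2,1,1,1,2,1,0,1,1,1,0,1,1,0,0]
Step 10: insert umb at [2, 6, 10, 11, 17] -> counters=[0,0,3,0,0,0,3,1,1,1,3,2,0,1,1,1,0,2,1,0,0]
Step 11: insert umb at [2, 6, 10, 11, 17] -> counters=[0,0,4,0,0,0,4,1,1,1,4,3,0,1,1,1,0,3,1,0,0]
Step 12: delete uq at [2, 7, 8, 10, 18] -> counters=[0,0,3,0,0,0,4,0,0,1,3,3,0,1,1,1,0,3,0,0,0]
Step 13: insert uq at [2, 7, 8, 10, 18] -> counters=[0,0,4,0,0,0,4,1,1,1,4,3,0,1,1,1,0,3,1,0,0]
Step 14: insert yq at [6, 9, 13, 14, 15] -> counters=[0,0,4,0,0,0,5,1,1,2,4,3,0,2,2,2,0,3,1,0,0]
Step 15: insert yq at [6, 9, 13, 14, 15] -> counters=[0,0,4,0,0,0,6,1,1,3,4,3,0,3,3,3,0,3,1,0,0]
Step 16: insert umb at [2, 6, 10, 11, 17] -> counters=[0,0,5,0,0,0,7,1,1,3,5,4,0,3,3,3,0,4,1,0,0]
Step 17: insert yq at [6, 9, 13, 14, 15] -> counters=[0,0,5,0,0,0,8,1,1,4,5,4,0,4,4,4,0,4,1,0,0]
Final counters=[0,0,5,0,0,0,8,1,1,4,5,4,0,4,4,4,0,4,1,0,0] -> 12 nonzero

Answer: 12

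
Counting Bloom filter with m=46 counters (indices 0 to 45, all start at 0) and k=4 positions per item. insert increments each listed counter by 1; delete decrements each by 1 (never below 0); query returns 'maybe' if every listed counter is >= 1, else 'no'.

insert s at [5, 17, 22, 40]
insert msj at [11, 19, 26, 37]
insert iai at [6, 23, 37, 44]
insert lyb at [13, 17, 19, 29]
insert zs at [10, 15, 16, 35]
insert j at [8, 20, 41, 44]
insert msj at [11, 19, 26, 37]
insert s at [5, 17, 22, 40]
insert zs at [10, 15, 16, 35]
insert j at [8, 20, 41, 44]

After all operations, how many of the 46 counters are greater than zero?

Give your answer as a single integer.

Answer: 20

Derivation:
Step 1: insert s at [5, 17, 22, 40] -> counters=[0,0,0,0,0,1,0,0,0,0,0,0,0,0,0,0,0,1,0,0,0,0,1,0,0,0,0,0,0,0,0,0,0,0,0,0,0,0,0,0,1,0,0,0,0,0]
Step 2: insert msj at [11, 19, 26, 37] -> counters=[0,0,0,0,0,1,0,0,0,0,0,1,0,0,0,0,0,1,0,1,0,0,1,0,0,0,1,0,0,0,0,0,0,0,0,0,0,1,0,0,1,0,0,0,0,0]
Step 3: insert iai at [6, 23, 37, 44] -> counters=[0,0,0,0,0,1,1,0,0,0,0,1,0,0,0,0,0,1,0,1,0,0,1,1,0,0,1,0,0,0,0,0,0,0,0,0,0,2,0,0,1,0,0,0,1,0]
Step 4: insert lyb at [13, 17, 19, 29] -> counters=[0,0,0,0,0,1,1,0,0,0,0,1,0,1,0,0,0,2,0,2,0,0,1,1,0,0,1,0,0,1,0,0,0,0,0,0,0,2,0,0,1,0,0,0,1,0]
Step 5: insert zs at [10, 15, 16, 35] -> counters=[0,0,0,0,0,1,1,0,0,0,1,1,0,1,0,1,1,2,0,2,0,0,1,1,0,0,1,0,0,1,0,0,0,0,0,1,0,2,0,0,1,0,0,0,1,0]
Step 6: insert j at [8, 20, 41, 44] -> counters=[0,0,0,0,0,1,1,0,1,0,1,1,0,1,0,1,1,2,0,2,1,0,1,1,0,0,1,0,0,1,0,0,0,0,0,1,0,2,0,0,1,1,0,0,2,0]
Step 7: insert msj at [11, 19, 26, 37] -> counters=[0,0,0,0,0,1,1,0,1,0,1,2,0,1,0,1,1,2,0,3,1,0,1,1,0,0,2,0,0,1,0,0,0,0,0,1,0,3,0,0,1,1,0,0,2,0]
Step 8: insert s at [5, 17, 22, 40] -> counters=[0,0,0,0,0,2,1,0,1,0,1,2,0,1,0,1,1,3,0,3,1,0,2,1,0,0,2,0,0,1,0,0,0,0,0,1,0,3,0,0,2,1,0,0,2,0]
Step 9: insert zs at [10, 15, 16, 35] -> counters=[0,0,0,0,0,2,1,0,1,0,2,2,0,1,0,2,2,3,0,3,1,0,2,1,0,0,2,0,0,1,0,0,0,0,0,2,0,3,0,0,2,1,0,0,2,0]
Step 10: insert j at [8, 20, 41, 44] -> counters=[0,0,0,0,0,2,1,0,2,0,2,2,0,1,0,2,2,3,0,3,2,0,2,1,0,0,2,0,0,1,0,0,0,0,0,2,0,3,0,0,2,2,0,0,3,0]
Final counters=[0,0,0,0,0,2,1,0,2,0,2,2,0,1,0,2,2,3,0,3,2,0,2,1,0,0,2,0,0,1,0,0,0,0,0,2,0,3,0,0,2,2,0,0,3,0] -> 20 nonzero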